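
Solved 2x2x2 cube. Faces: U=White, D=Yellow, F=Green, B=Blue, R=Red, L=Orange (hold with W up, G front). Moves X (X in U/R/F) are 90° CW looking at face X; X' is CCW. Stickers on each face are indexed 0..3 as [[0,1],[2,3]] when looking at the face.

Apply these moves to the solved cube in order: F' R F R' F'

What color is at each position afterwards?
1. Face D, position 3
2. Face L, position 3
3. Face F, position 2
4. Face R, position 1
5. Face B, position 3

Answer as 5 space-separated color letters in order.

After move 1 (F'): F=GGGG U=WWRR R=YRYR D=OOYY L=OWOW
After move 2 (R): R=YYRR U=WGRG F=GOGY D=OBYB B=RBWB
After move 3 (F): F=GGYO U=WGWW R=RYGR D=RYYB L=OOOB
After move 4 (R'): R=YRRG U=WWWR F=GGYW D=RGYO B=BBYB
After move 5 (F'): F=GWGY U=WWYR R=GRRG D=OBYO L=OROW
Query 1: D[3] = O
Query 2: L[3] = W
Query 3: F[2] = G
Query 4: R[1] = R
Query 5: B[3] = B

Answer: O W G R B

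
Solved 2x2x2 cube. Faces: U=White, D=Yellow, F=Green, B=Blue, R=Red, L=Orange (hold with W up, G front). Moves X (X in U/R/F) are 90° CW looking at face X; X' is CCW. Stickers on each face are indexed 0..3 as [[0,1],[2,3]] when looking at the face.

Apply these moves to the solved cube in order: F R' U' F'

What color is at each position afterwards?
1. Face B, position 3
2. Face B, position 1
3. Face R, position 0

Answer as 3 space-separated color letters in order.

After move 1 (F): F=GGGG U=WWOO R=WRWR D=RRYY L=OYOY
After move 2 (R'): R=RRWW U=WBOB F=GWGO D=RGYG B=YBRB
After move 3 (U'): U=BBWO F=OYGO R=GWWW B=RRRB L=YBOY
After move 4 (F'): F=YOOG U=BBGW R=GWRW D=BYYG L=YOOW
Query 1: B[3] = B
Query 2: B[1] = R
Query 3: R[0] = G

Answer: B R G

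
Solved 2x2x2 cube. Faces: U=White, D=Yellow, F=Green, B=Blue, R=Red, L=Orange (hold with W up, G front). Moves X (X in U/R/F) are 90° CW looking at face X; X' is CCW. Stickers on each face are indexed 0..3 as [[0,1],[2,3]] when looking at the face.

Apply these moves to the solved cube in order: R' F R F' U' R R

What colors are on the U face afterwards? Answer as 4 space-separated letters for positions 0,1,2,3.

Answer: G G W Y

Derivation:
After move 1 (R'): R=RRRR U=WBWB F=GWGW D=YGYG B=YBYB
After move 2 (F): F=GGWW U=WBOO R=WRBR D=RRYG L=OYOG
After move 3 (R): R=BWRR U=WGOW F=GRWG D=RYYY B=OBBB
After move 4 (F'): F=RGGW U=WGBR R=YWRR D=YGYY L=OWOO
After move 5 (U'): U=GRWB F=OWGW R=RGRR B=YWBB L=OBOO
After move 6 (R): R=RRRG U=GWWW F=OGGY D=YBYY B=BWRB
After move 7 (R): R=RRGR U=GGWY F=OBGY D=YRYB B=WWWB
Query: U face = GGWY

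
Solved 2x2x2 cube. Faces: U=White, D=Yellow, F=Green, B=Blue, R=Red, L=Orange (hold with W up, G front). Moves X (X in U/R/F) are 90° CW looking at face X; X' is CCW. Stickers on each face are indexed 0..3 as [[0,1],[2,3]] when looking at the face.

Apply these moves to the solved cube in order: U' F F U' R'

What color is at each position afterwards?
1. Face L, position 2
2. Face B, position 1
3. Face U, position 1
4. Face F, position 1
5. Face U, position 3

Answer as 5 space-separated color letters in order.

Answer: O G B Y O

Derivation:
After move 1 (U'): U=WWWW F=OOGG R=GGRR B=RRBB L=BBOO
After move 2 (F): F=GOGO U=WWOB R=WGWR D=RGYY L=BYOY
After move 3 (F): F=GGOO U=WWYY R=OGBR D=WWYY L=BROG
After move 4 (U'): U=WYWY F=BROO R=GGBR B=OGBB L=RROG
After move 5 (R'): R=GRGB U=WBWO F=BYOY D=WRYO B=YGWB
Query 1: L[2] = O
Query 2: B[1] = G
Query 3: U[1] = B
Query 4: F[1] = Y
Query 5: U[3] = O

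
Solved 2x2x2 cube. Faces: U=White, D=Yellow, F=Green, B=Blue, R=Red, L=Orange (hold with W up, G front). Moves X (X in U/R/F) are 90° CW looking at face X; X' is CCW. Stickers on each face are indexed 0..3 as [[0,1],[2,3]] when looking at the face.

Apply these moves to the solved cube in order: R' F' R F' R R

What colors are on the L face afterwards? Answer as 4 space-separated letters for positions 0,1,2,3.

After move 1 (R'): R=RRRR U=WBWB F=GWGW D=YGYG B=YBYB
After move 2 (F'): F=WWGG U=WBRR R=GRYR D=OOYG L=OBOW
After move 3 (R): R=YGRR U=WWRG F=WOGG D=OYYY B=RBBB
After move 4 (F'): F=OGWG U=WWYR R=YGOR D=BWYY L=OGOR
After move 5 (R): R=OYRG U=WGYG F=OWWY D=BBYR B=RBWB
After move 6 (R): R=ROGY U=WWYY F=OBWR D=BWYR B=GBGB
Query: L face = OGOR

Answer: O G O R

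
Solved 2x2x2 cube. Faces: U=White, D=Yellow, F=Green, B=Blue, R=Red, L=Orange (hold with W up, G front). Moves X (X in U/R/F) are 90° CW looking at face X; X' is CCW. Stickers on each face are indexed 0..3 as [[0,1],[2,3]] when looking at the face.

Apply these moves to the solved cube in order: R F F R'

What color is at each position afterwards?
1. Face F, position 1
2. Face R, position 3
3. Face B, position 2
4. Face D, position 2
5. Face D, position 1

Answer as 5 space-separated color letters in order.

Answer: G O W Y G

Derivation:
After move 1 (R): R=RRRR U=WGWG F=GYGY D=YBYB B=WBWB
After move 2 (F): F=GGYY U=WGOO R=WRGR D=RRYB L=OYOB
After move 3 (F): F=YGYG U=WGBY R=OROR D=GWYB L=OROR
After move 4 (R'): R=RROO U=WWBW F=YGYY D=GGYG B=BBWB
Query 1: F[1] = G
Query 2: R[3] = O
Query 3: B[2] = W
Query 4: D[2] = Y
Query 5: D[1] = G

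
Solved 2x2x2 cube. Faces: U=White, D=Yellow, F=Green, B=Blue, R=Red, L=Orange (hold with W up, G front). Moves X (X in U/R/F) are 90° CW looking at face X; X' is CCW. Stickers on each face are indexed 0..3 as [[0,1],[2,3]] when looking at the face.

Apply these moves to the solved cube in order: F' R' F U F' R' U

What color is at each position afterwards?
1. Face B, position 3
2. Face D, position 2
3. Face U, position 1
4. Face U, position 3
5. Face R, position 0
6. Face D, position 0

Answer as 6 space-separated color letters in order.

Answer: B Y W O G G

Derivation:
After move 1 (F'): F=GGGG U=WWRR R=YRYR D=OOYY L=OWOW
After move 2 (R'): R=RRYY U=WBRB F=GWGR D=OGYG B=YBOB
After move 3 (F): F=GGRW U=WBWW R=RRBY D=YRYG L=OOOG
After move 4 (U): U=WWWB F=RRRW R=YBBY B=OOOB L=GGOG
After move 5 (F'): F=RWRR U=WWYB R=RBYY D=GGYG L=GBOW
After move 6 (R'): R=BYRY U=WOYO F=RWRB D=GWYR B=GOGB
After move 7 (U): U=YWOO F=BYRB R=GORY B=GBGB L=RWOW
Query 1: B[3] = B
Query 2: D[2] = Y
Query 3: U[1] = W
Query 4: U[3] = O
Query 5: R[0] = G
Query 6: D[0] = G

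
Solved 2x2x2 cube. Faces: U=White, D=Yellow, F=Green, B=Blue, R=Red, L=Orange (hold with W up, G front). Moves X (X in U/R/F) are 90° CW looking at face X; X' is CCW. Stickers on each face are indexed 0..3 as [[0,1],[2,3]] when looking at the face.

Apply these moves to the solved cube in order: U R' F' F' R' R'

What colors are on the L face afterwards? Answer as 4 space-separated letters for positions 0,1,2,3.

After move 1 (U): U=WWWW F=RRGG R=BBRR B=OOBB L=GGOO
After move 2 (R'): R=BRBR U=WBWO F=RWGW D=YRYG B=YOYB
After move 3 (F'): F=WWRG U=WBBB R=RRYR D=GOYG L=GOOW
After move 4 (F'): F=WGWR U=WBRY R=ORGR D=OWYG L=GBOB
After move 5 (R'): R=RROG U=WYRY F=WBWY D=OGYR B=GOWB
After move 6 (R'): R=RGRO U=WWRG F=WYWY D=OBYY B=ROGB
Query: L face = GBOB

Answer: G B O B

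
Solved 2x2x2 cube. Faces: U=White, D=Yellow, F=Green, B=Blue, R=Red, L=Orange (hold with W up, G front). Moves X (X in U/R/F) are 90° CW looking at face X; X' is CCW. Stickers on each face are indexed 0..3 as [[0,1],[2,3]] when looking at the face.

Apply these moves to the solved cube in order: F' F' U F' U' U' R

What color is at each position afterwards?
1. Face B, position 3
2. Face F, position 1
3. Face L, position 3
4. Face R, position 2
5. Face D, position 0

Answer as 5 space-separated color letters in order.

After move 1 (F'): F=GGGG U=WWRR R=YRYR D=OOYY L=OWOW
After move 2 (F'): F=GGGG U=WWYY R=OROR D=WWYY L=OROR
After move 3 (U): U=YWYW F=ORGG R=BBOR B=ORBB L=GGOR
After move 4 (F'): F=RGOG U=YWBO R=WBWR D=GRYY L=GWOY
After move 5 (U'): U=WOYB F=GWOG R=RGWR B=WBBB L=OROY
After move 6 (U'): U=OBWY F=OROG R=GWWR B=RGBB L=WBOY
After move 7 (R): R=WGRW U=ORWG F=OROY D=GBYR B=YGBB
Query 1: B[3] = B
Query 2: F[1] = R
Query 3: L[3] = Y
Query 4: R[2] = R
Query 5: D[0] = G

Answer: B R Y R G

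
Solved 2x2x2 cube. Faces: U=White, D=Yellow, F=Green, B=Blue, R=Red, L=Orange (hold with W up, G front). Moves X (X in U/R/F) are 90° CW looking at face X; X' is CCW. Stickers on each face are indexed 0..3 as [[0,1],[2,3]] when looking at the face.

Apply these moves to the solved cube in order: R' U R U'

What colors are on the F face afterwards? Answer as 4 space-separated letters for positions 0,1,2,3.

Answer: G W G G

Derivation:
After move 1 (R'): R=RRRR U=WBWB F=GWGW D=YGYG B=YBYB
After move 2 (U): U=WWBB F=RRGW R=YBRR B=OOYB L=GWOO
After move 3 (R): R=RYRB U=WRBW F=RGGG D=YYYO B=BOWB
After move 4 (U'): U=RWWB F=GWGG R=RGRB B=RYWB L=BOOO
Query: F face = GWGG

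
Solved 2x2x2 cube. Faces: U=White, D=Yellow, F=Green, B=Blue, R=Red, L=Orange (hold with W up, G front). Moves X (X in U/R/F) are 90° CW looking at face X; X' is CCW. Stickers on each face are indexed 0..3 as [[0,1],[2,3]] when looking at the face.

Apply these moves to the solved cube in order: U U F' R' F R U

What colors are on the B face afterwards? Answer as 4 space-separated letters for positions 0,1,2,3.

Answer: R R B B

Derivation:
After move 1 (U): U=WWWW F=RRGG R=BBRR B=OOBB L=GGOO
After move 2 (U): U=WWWW F=BBGG R=OORR B=GGBB L=RROO
After move 3 (F'): F=BGBG U=WWOR R=YOYR D=ROYY L=RWOW
After move 4 (R'): R=ORYY U=WBOG F=BWBR D=RGYG B=YGOB
After move 5 (F): F=BBRW U=WBWW R=ORGY D=YOYG L=RROG
After move 6 (R): R=GOYR U=WBWW F=BORG D=YOYY B=WGBB
After move 7 (U): U=WWWB F=GORG R=WGYR B=RRBB L=BOOG
Query: B face = RRBB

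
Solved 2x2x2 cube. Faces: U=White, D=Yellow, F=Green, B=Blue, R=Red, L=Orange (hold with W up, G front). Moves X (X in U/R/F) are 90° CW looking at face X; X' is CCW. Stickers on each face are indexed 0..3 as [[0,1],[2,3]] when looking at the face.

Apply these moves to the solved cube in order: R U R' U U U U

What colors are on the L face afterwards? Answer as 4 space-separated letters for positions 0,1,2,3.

After move 1 (R): R=RRRR U=WGWG F=GYGY D=YBYB B=WBWB
After move 2 (U): U=WWGG F=RRGY R=WBRR B=OOWB L=GYOO
After move 3 (R'): R=BRWR U=WWGO F=RWGG D=YRYY B=BOBB
After move 4 (U): U=GWOW F=BRGG R=BOWR B=GYBB L=RWOO
After move 5 (U): U=OGWW F=BOGG R=GYWR B=RWBB L=BROO
After move 6 (U): U=WOWG F=GYGG R=RWWR B=BRBB L=BOOO
After move 7 (U): U=WWGO F=RWGG R=BRWR B=BOBB L=GYOO
Query: L face = GYOO

Answer: G Y O O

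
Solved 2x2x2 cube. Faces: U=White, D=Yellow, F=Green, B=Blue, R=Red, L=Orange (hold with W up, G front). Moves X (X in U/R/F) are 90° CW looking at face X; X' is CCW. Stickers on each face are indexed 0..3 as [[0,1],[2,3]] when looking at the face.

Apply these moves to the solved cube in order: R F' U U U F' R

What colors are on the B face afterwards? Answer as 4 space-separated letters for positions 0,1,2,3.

After move 1 (R): R=RRRR U=WGWG F=GYGY D=YBYB B=WBWB
After move 2 (F'): F=YYGG U=WGRR R=BRYR D=OOYB L=OGOW
After move 3 (U): U=RWRG F=BRGG R=WBYR B=OGWB L=YYOW
After move 4 (U): U=RRGW F=WBGG R=OGYR B=YYWB L=BROW
After move 5 (U): U=GRWR F=OGGG R=YYYR B=BRWB L=WBOW
After move 6 (F'): F=GGOG U=GRYY R=OYOR D=BWYB L=WROW
After move 7 (R): R=OORY U=GGYG F=GWOB D=BWYB B=YRRB
Query: B face = YRRB

Answer: Y R R B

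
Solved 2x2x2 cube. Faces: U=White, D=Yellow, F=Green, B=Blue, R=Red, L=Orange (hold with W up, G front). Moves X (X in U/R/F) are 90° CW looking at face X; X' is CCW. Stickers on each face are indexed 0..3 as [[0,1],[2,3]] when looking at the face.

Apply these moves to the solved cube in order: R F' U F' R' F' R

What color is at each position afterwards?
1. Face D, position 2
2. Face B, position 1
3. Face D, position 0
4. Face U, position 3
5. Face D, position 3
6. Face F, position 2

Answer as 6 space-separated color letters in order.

After move 1 (R): R=RRRR U=WGWG F=GYGY D=YBYB B=WBWB
After move 2 (F'): F=YYGG U=WGRR R=BRYR D=OOYB L=OGOW
After move 3 (U): U=RWRG F=BRGG R=WBYR B=OGWB L=YYOW
After move 4 (F'): F=RGBG U=RWWY R=OBOR D=YWYB L=YGOR
After move 5 (R'): R=BROO U=RWWO F=RWBY D=YGYG B=BGWB
After move 6 (F'): F=WYRB U=RWBO R=GRYO D=GRYG L=YOOW
After move 7 (R): R=YGOR U=RYBB F=WRRG D=GWYB B=OGWB
Query 1: D[2] = Y
Query 2: B[1] = G
Query 3: D[0] = G
Query 4: U[3] = B
Query 5: D[3] = B
Query 6: F[2] = R

Answer: Y G G B B R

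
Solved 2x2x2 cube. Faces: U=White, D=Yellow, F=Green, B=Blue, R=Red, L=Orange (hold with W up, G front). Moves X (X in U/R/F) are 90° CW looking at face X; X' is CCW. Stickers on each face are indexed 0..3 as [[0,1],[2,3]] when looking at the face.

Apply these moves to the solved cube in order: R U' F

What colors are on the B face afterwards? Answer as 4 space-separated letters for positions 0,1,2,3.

Answer: R R W B

Derivation:
After move 1 (R): R=RRRR U=WGWG F=GYGY D=YBYB B=WBWB
After move 2 (U'): U=GGWW F=OOGY R=GYRR B=RRWB L=WBOO
After move 3 (F): F=GOYO U=GGOB R=WYWR D=RGYB L=WYOB
Query: B face = RRWB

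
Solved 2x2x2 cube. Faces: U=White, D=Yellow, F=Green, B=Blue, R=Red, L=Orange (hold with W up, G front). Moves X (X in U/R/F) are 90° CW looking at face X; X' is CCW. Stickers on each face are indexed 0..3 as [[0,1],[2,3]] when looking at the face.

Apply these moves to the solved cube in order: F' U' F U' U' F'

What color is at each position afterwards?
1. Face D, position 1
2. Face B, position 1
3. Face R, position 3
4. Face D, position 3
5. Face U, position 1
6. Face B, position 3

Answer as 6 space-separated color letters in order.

After move 1 (F'): F=GGGG U=WWRR R=YRYR D=OOYY L=OWOW
After move 2 (U'): U=WRWR F=OWGG R=GGYR B=YRBB L=BBOW
After move 3 (F): F=GOGW U=WRWB R=WGRR D=YGYY L=BOOO
After move 4 (U'): U=RBWW F=BOGW R=GORR B=WGBB L=YROO
After move 5 (U'): U=BWRW F=YRGW R=BORR B=GOBB L=WGOO
After move 6 (F'): F=RWYG U=BWBR R=GOYR D=GOYY L=WWOR
Query 1: D[1] = O
Query 2: B[1] = O
Query 3: R[3] = R
Query 4: D[3] = Y
Query 5: U[1] = W
Query 6: B[3] = B

Answer: O O R Y W B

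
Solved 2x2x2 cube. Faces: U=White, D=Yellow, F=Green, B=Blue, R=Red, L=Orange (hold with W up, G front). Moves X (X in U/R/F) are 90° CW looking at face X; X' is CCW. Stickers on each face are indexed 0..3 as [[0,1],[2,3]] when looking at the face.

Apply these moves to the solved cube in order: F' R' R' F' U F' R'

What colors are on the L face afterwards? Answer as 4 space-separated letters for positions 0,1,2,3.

Answer: B O O R

Derivation:
After move 1 (F'): F=GGGG U=WWRR R=YRYR D=OOYY L=OWOW
After move 2 (R'): R=RRYY U=WBRB F=GWGR D=OGYG B=YBOB
After move 3 (R'): R=RYRY U=WORY F=GBGB D=OWYR B=GBGB
After move 4 (F'): F=BBGG U=WORR R=WYOY D=WWYR L=OYOR
After move 5 (U): U=RWRO F=WYGG R=GBOY B=OYGB L=BBOR
After move 6 (F'): F=YGWG U=RWGO R=WBWY D=BRYR L=BOOR
After move 7 (R'): R=BYWW U=RGGO F=YWWO D=BGYG B=RYRB
Query: L face = BOOR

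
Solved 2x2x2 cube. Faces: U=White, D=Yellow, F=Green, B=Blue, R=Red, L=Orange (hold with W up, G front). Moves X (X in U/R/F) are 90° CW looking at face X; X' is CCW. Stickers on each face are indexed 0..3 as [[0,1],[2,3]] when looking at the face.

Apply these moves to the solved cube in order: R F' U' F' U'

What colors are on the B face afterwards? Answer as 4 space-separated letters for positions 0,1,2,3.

Answer: O Y W B

Derivation:
After move 1 (R): R=RRRR U=WGWG F=GYGY D=YBYB B=WBWB
After move 2 (F'): F=YYGG U=WGRR R=BRYR D=OOYB L=OGOW
After move 3 (U'): U=GRWR F=OGGG R=YYYR B=BRWB L=WBOW
After move 4 (F'): F=GGOG U=GRYY R=OYOR D=BWYB L=WROW
After move 5 (U'): U=RYGY F=WROG R=GGOR B=OYWB L=BROW
Query: B face = OYWB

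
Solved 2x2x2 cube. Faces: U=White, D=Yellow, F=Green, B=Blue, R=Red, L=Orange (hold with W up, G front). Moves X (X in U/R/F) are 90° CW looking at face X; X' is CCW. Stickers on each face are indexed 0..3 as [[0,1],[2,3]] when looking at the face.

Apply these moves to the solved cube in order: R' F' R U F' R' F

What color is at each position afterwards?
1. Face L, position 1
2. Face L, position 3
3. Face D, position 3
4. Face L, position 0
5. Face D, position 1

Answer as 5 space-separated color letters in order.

Answer: O G G W B

Derivation:
After move 1 (R'): R=RRRR U=WBWB F=GWGW D=YGYG B=YBYB
After move 2 (F'): F=WWGG U=WBRR R=GRYR D=OOYG L=OBOW
After move 3 (R): R=YGRR U=WWRG F=WOGG D=OYYY B=RBBB
After move 4 (U): U=RWGW F=YGGG R=RBRR B=OBBB L=WOOW
After move 5 (F'): F=GGYG U=RWRR R=YBOR D=OWYY L=WWOG
After move 6 (R'): R=BRYO U=RBRO F=GWYR D=OGYG B=YBWB
After move 7 (F): F=YGRW U=RBGW R=RROO D=YBYG L=WOOG
Query 1: L[1] = O
Query 2: L[3] = G
Query 3: D[3] = G
Query 4: L[0] = W
Query 5: D[1] = B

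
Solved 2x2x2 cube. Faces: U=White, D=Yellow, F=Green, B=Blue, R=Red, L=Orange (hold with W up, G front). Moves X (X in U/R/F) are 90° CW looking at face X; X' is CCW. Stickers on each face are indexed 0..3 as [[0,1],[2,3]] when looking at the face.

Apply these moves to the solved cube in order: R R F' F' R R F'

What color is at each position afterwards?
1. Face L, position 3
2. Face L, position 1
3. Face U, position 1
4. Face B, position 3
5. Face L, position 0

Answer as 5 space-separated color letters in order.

After move 1 (R): R=RRRR U=WGWG F=GYGY D=YBYB B=WBWB
After move 2 (R): R=RRRR U=WYWY F=GBGB D=YWYW B=GBGB
After move 3 (F'): F=BBGG U=WYRR R=WRYR D=OOYW L=OYOW
After move 4 (F'): F=BGBG U=WYWY R=OROR D=YWYW L=OROR
After move 5 (R): R=OORR U=WGWG F=BWBW D=YGYG B=YBYB
After move 6 (R): R=RORO U=WWWW F=BGBG D=YYYY B=GBGB
After move 7 (F'): F=GGBB U=WWRR R=YOYO D=RRYY L=OWOW
Query 1: L[3] = W
Query 2: L[1] = W
Query 3: U[1] = W
Query 4: B[3] = B
Query 5: L[0] = O

Answer: W W W B O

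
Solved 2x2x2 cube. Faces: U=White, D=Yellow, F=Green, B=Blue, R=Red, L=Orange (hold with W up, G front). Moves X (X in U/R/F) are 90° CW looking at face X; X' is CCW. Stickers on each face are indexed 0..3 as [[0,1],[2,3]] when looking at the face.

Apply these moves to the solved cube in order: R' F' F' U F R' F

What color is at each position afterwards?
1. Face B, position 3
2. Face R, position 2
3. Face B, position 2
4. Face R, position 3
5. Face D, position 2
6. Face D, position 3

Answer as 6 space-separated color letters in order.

After move 1 (R'): R=RRRR U=WBWB F=GWGW D=YGYG B=YBYB
After move 2 (F'): F=WWGG U=WBRR R=GRYR D=OOYG L=OBOW
After move 3 (F'): F=WGWG U=WBGY R=OROR D=BWYG L=OROR
After move 4 (U): U=GWYB F=ORWG R=YBOR B=ORYB L=WGOR
After move 5 (F): F=WOGR U=GWRG R=YBBR D=OYYG L=WBOW
After move 6 (R'): R=BRYB U=GYRO F=WWGG D=OOYR B=GRYB
After move 7 (F): F=GWGW U=GYWB R=RROB D=YBYR L=WOOO
Query 1: B[3] = B
Query 2: R[2] = O
Query 3: B[2] = Y
Query 4: R[3] = B
Query 5: D[2] = Y
Query 6: D[3] = R

Answer: B O Y B Y R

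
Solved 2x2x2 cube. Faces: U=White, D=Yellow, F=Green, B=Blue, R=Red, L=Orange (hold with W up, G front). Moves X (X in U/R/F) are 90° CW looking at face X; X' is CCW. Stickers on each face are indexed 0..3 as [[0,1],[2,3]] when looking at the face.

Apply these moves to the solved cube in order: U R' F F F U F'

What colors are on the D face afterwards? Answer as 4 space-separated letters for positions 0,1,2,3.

After move 1 (U): U=WWWW F=RRGG R=BBRR B=OOBB L=GGOO
After move 2 (R'): R=BRBR U=WBWO F=RWGW D=YRYG B=YOYB
After move 3 (F): F=GRWW U=WBOG R=WROR D=BBYG L=GYOR
After move 4 (F): F=WGWR U=WBRY R=ORGR D=OWYG L=GBOB
After move 5 (F): F=WWRG U=WBBB R=RRYR D=GOYG L=GOOW
After move 6 (U): U=BWBB F=RRRG R=YOYR B=GOYB L=WWOW
After move 7 (F'): F=RGRR U=BWYY R=OOGR D=WWYG L=WBOB
Query: D face = WWYG

Answer: W W Y G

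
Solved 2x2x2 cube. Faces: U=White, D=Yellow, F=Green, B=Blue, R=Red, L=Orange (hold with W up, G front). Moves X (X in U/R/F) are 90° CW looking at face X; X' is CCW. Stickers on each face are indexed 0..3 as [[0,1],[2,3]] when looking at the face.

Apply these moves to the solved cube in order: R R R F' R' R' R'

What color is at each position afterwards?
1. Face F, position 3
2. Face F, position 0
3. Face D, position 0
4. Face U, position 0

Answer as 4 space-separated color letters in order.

Answer: G W O W

Derivation:
After move 1 (R): R=RRRR U=WGWG F=GYGY D=YBYB B=WBWB
After move 2 (R): R=RRRR U=WYWY F=GBGB D=YWYW B=GBGB
After move 3 (R): R=RRRR U=WBWB F=GWGW D=YGYG B=YBYB
After move 4 (F'): F=WWGG U=WBRR R=GRYR D=OOYG L=OBOW
After move 5 (R'): R=RRGY U=WYRY F=WBGR D=OWYG B=GBOB
After move 6 (R'): R=RYRG U=WORG F=WYGY D=OBYR B=GBWB
After move 7 (R'): R=YGRR U=WWRG F=WOGG D=OYYY B=RBBB
Query 1: F[3] = G
Query 2: F[0] = W
Query 3: D[0] = O
Query 4: U[0] = W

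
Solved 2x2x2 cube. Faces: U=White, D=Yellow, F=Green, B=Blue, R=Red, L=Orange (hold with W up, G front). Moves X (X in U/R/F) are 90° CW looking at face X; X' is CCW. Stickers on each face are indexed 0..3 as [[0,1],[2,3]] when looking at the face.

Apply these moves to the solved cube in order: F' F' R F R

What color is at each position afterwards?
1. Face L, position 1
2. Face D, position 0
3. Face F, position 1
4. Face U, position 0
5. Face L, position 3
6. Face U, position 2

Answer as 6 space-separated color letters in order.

After move 1 (F'): F=GGGG U=WWRR R=YRYR D=OOYY L=OWOW
After move 2 (F'): F=GGGG U=WWYY R=OROR D=WWYY L=OROR
After move 3 (R): R=OORR U=WGYG F=GWGY D=WBYB B=YBWB
After move 4 (F): F=GGYW U=WGRR R=YOGR D=ROYB L=OWOB
After move 5 (R): R=GYRO U=WGRW F=GOYB D=RWYY B=RBGB
Query 1: L[1] = W
Query 2: D[0] = R
Query 3: F[1] = O
Query 4: U[0] = W
Query 5: L[3] = B
Query 6: U[2] = R

Answer: W R O W B R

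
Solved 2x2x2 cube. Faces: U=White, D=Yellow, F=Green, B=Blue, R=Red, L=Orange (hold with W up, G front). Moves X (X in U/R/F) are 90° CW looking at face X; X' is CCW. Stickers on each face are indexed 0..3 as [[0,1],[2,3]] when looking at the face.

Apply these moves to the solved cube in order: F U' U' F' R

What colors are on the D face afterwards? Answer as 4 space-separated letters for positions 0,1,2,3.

After move 1 (F): F=GGGG U=WWOO R=WRWR D=RRYY L=OYOY
After move 2 (U'): U=WOWO F=OYGG R=GGWR B=WRBB L=BBOY
After move 3 (U'): U=OOWW F=BBGG R=OYWR B=GGBB L=WROY
After move 4 (F'): F=BGBG U=OOOW R=RYRR D=RYYY L=WWOW
After move 5 (R): R=RRRY U=OGOG F=BYBY D=RBYG B=WGOB
Query: D face = RBYG

Answer: R B Y G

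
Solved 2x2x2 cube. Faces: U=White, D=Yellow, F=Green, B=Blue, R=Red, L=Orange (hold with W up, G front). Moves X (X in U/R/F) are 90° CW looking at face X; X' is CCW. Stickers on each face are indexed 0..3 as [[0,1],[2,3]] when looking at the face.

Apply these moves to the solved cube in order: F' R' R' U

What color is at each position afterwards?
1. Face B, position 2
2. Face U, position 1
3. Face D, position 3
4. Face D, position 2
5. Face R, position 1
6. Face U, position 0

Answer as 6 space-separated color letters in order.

Answer: G W R Y B R

Derivation:
After move 1 (F'): F=GGGG U=WWRR R=YRYR D=OOYY L=OWOW
After move 2 (R'): R=RRYY U=WBRB F=GWGR D=OGYG B=YBOB
After move 3 (R'): R=RYRY U=WORY F=GBGB D=OWYR B=GBGB
After move 4 (U): U=RWYO F=RYGB R=GBRY B=OWGB L=GBOW
Query 1: B[2] = G
Query 2: U[1] = W
Query 3: D[3] = R
Query 4: D[2] = Y
Query 5: R[1] = B
Query 6: U[0] = R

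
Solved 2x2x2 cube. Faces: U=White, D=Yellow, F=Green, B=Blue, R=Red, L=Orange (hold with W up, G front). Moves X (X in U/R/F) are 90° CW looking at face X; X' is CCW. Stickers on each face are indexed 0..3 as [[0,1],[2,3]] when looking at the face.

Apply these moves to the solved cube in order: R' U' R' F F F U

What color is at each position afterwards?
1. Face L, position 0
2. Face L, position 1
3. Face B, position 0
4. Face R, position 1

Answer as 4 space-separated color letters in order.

Answer: B W Y R

Derivation:
After move 1 (R'): R=RRRR U=WBWB F=GWGW D=YGYG B=YBYB
After move 2 (U'): U=BBWW F=OOGW R=GWRR B=RRYB L=YBOO
After move 3 (R'): R=WRGR U=BYWR F=OBGW D=YOYW B=GRGB
After move 4 (F): F=GOWB U=BYOB R=WRRR D=GWYW L=YYOO
After move 5 (F): F=WGBO U=BYOY R=ORBR D=RWYW L=YGOW
After move 6 (F): F=BWOG U=BYWG R=ORYR D=BOYW L=YROW
After move 7 (U): U=WBGY F=OROG R=GRYR B=YRGB L=BWOW
Query 1: L[0] = B
Query 2: L[1] = W
Query 3: B[0] = Y
Query 4: R[1] = R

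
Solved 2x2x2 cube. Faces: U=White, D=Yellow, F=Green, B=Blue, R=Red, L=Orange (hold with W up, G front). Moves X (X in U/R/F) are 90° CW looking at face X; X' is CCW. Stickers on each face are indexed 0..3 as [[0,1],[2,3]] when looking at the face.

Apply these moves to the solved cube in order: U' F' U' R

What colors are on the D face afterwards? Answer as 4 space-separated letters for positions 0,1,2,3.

After move 1 (U'): U=WWWW F=OOGG R=GGRR B=RRBB L=BBOO
After move 2 (F'): F=OGOG U=WWGR R=YGYR D=BOYY L=BWOW
After move 3 (U'): U=WRWG F=BWOG R=OGYR B=YGBB L=RROW
After move 4 (R): R=YORG U=WWWG F=BOOY D=BBYY B=GGRB
Query: D face = BBYY

Answer: B B Y Y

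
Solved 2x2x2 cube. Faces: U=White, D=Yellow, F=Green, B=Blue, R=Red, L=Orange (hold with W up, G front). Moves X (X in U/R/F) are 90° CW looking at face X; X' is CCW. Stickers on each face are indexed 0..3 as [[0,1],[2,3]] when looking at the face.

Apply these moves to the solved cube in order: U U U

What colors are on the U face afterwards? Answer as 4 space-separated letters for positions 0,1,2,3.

After move 1 (U): U=WWWW F=RRGG R=BBRR B=OOBB L=GGOO
After move 2 (U): U=WWWW F=BBGG R=OORR B=GGBB L=RROO
After move 3 (U): U=WWWW F=OOGG R=GGRR B=RRBB L=BBOO
Query: U face = WWWW

Answer: W W W W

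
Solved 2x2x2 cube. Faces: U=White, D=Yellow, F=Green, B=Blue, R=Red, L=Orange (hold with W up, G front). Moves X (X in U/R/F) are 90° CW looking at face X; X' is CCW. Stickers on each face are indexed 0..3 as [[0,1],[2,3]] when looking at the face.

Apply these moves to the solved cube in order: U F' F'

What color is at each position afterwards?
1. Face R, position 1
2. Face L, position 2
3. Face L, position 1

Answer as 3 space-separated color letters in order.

After move 1 (U): U=WWWW F=RRGG R=BBRR B=OOBB L=GGOO
After move 2 (F'): F=RGRG U=WWBR R=YBYR D=GOYY L=GWOW
After move 3 (F'): F=GGRR U=WWYY R=OBGR D=WWYY L=GROB
Query 1: R[1] = B
Query 2: L[2] = O
Query 3: L[1] = R

Answer: B O R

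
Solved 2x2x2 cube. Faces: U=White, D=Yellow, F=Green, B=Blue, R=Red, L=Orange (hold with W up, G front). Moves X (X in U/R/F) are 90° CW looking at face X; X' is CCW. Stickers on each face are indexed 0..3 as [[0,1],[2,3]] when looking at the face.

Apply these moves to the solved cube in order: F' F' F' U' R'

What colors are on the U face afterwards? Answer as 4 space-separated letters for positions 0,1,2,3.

After move 1 (F'): F=GGGG U=WWRR R=YRYR D=OOYY L=OWOW
After move 2 (F'): F=GGGG U=WWYY R=OROR D=WWYY L=OROR
After move 3 (F'): F=GGGG U=WWOO R=WRWR D=RRYY L=OYOY
After move 4 (U'): U=WOWO F=OYGG R=GGWR B=WRBB L=BBOY
After move 5 (R'): R=GRGW U=WBWW F=OOGO D=RYYG B=YRRB
Query: U face = WBWW

Answer: W B W W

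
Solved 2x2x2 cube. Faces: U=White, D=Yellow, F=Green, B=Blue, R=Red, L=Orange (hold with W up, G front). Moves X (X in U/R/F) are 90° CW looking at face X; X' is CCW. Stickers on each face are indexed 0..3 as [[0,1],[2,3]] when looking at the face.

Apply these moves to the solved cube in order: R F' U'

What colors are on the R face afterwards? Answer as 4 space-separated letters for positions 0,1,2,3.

After move 1 (R): R=RRRR U=WGWG F=GYGY D=YBYB B=WBWB
After move 2 (F'): F=YYGG U=WGRR R=BRYR D=OOYB L=OGOW
After move 3 (U'): U=GRWR F=OGGG R=YYYR B=BRWB L=WBOW
Query: R face = YYYR

Answer: Y Y Y R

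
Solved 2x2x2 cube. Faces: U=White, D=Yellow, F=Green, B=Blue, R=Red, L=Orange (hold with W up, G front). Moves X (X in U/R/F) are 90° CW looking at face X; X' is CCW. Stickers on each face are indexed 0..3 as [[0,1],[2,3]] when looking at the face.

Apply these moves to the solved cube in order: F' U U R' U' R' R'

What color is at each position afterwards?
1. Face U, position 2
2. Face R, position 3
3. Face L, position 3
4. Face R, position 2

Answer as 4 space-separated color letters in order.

After move 1 (F'): F=GGGG U=WWRR R=YRYR D=OOYY L=OWOW
After move 2 (U): U=RWRW F=YRGG R=BBYR B=OWBB L=GGOW
After move 3 (U): U=RRWW F=BBGG R=OWYR B=GGBB L=YROW
After move 4 (R'): R=WROY U=RBWG F=BRGW D=OBYG B=YGOB
After move 5 (U'): U=BGRW F=YRGW R=BROY B=WROB L=YGOW
After move 6 (R'): R=RYBO U=BORW F=YGGW D=ORYW B=GRBB
After move 7 (R'): R=YORB U=BBRG F=YOGW D=OGYW B=WRRB
Query 1: U[2] = R
Query 2: R[3] = B
Query 3: L[3] = W
Query 4: R[2] = R

Answer: R B W R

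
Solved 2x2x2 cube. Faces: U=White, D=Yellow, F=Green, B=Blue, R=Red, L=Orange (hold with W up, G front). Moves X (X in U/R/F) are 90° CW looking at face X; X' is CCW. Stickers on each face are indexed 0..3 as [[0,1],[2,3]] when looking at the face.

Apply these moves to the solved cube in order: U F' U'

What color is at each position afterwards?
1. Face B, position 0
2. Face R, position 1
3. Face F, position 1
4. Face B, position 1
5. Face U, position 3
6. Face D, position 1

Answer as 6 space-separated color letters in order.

Answer: Y G W B B O

Derivation:
After move 1 (U): U=WWWW F=RRGG R=BBRR B=OOBB L=GGOO
After move 2 (F'): F=RGRG U=WWBR R=YBYR D=GOYY L=GWOW
After move 3 (U'): U=WRWB F=GWRG R=RGYR B=YBBB L=OOOW
Query 1: B[0] = Y
Query 2: R[1] = G
Query 3: F[1] = W
Query 4: B[1] = B
Query 5: U[3] = B
Query 6: D[1] = O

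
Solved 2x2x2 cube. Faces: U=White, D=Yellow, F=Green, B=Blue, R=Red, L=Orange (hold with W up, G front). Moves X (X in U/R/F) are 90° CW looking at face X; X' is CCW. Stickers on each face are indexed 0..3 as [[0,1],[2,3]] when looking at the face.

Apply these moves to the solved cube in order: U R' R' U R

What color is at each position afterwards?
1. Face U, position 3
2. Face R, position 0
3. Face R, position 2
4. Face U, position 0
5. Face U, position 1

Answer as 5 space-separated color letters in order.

Answer: O B B W R

Derivation:
After move 1 (U): U=WWWW F=RRGG R=BBRR B=OOBB L=GGOO
After move 2 (R'): R=BRBR U=WBWO F=RWGW D=YRYG B=YOYB
After move 3 (R'): R=RRBB U=WYWY F=RBGO D=YWYW B=GORB
After move 4 (U): U=WWYY F=RRGO R=GOBB B=GGRB L=RBOO
After move 5 (R): R=BGBO U=WRYO F=RWGW D=YRYG B=YGWB
Query 1: U[3] = O
Query 2: R[0] = B
Query 3: R[2] = B
Query 4: U[0] = W
Query 5: U[1] = R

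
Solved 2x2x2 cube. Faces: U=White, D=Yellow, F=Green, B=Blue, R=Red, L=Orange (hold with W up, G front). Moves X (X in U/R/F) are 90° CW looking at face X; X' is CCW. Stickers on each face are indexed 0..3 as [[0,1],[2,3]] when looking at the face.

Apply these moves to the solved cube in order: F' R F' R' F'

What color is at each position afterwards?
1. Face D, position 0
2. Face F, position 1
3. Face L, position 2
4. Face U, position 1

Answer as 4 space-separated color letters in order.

After move 1 (F'): F=GGGG U=WWRR R=YRYR D=OOYY L=OWOW
After move 2 (R): R=YYRR U=WGRG F=GOGY D=OBYB B=RBWB
After move 3 (F'): F=OYGG U=WGYR R=BYOR D=WWYB L=OGOR
After move 4 (R'): R=YRBO U=WWYR F=OGGR D=WYYG B=BBWB
After move 5 (F'): F=GROG U=WWYB R=YRWO D=GRYG L=OROY
Query 1: D[0] = G
Query 2: F[1] = R
Query 3: L[2] = O
Query 4: U[1] = W

Answer: G R O W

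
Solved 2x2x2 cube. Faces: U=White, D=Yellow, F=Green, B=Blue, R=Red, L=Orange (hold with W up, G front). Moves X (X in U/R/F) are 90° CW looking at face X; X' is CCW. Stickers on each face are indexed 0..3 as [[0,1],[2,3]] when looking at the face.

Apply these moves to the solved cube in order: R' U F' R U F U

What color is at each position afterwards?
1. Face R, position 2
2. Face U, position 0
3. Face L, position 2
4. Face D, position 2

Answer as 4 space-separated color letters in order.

After move 1 (R'): R=RRRR U=WBWB F=GWGW D=YGYG B=YBYB
After move 2 (U): U=WWBB F=RRGW R=YBRR B=OOYB L=GWOO
After move 3 (F'): F=RWRG U=WWYR R=GBYR D=WOYG L=GBOB
After move 4 (R): R=YGRB U=WWYG F=RORG D=WYYO B=ROWB
After move 5 (U): U=YWGW F=YGRG R=RORB B=GBWB L=ROOB
After move 6 (F): F=RYGG U=YWBO R=GOWB D=RRYO L=RWOY
After move 7 (U): U=BYOW F=GOGG R=GBWB B=RWWB L=RYOY
Query 1: R[2] = W
Query 2: U[0] = B
Query 3: L[2] = O
Query 4: D[2] = Y

Answer: W B O Y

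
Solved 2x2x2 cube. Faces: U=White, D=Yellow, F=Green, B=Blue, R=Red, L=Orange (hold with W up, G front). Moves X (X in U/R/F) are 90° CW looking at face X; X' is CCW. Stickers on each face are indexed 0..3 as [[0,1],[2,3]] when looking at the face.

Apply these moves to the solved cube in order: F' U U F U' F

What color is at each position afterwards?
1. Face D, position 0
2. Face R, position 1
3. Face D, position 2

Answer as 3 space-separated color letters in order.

After move 1 (F'): F=GGGG U=WWRR R=YRYR D=OOYY L=OWOW
After move 2 (U): U=RWRW F=YRGG R=BBYR B=OWBB L=GGOW
After move 3 (U): U=RRWW F=BBGG R=OWYR B=GGBB L=YROW
After move 4 (F): F=GBGB U=RRWR R=WWWR D=YOYY L=YOOO
After move 5 (U'): U=RRRW F=YOGB R=GBWR B=WWBB L=GGOO
After move 6 (F): F=GYBO U=RROG R=RBWR D=WGYY L=GYOO
Query 1: D[0] = W
Query 2: R[1] = B
Query 3: D[2] = Y

Answer: W B Y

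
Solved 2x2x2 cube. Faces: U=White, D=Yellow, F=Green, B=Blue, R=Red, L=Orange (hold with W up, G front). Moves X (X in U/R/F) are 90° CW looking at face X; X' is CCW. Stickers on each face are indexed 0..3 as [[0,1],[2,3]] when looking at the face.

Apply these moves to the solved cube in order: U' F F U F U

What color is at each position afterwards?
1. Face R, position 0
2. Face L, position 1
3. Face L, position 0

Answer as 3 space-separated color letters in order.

Answer: B O O

Derivation:
After move 1 (U'): U=WWWW F=OOGG R=GGRR B=RRBB L=BBOO
After move 2 (F): F=GOGO U=WWOB R=WGWR D=RGYY L=BYOY
After move 3 (F): F=GGOO U=WWYY R=OGBR D=WWYY L=BROG
After move 4 (U): U=YWYW F=OGOO R=RRBR B=BRBB L=GGOG
After move 5 (F): F=OOOG U=YWGG R=YRWR D=BRYY L=GWOW
After move 6 (U): U=GYGW F=YROG R=BRWR B=GWBB L=OOOW
Query 1: R[0] = B
Query 2: L[1] = O
Query 3: L[0] = O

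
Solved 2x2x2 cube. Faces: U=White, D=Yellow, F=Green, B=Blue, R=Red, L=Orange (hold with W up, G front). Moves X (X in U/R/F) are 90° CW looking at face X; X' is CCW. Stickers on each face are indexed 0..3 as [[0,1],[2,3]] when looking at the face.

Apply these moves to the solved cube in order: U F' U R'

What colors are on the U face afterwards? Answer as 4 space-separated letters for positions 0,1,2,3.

After move 1 (U): U=WWWW F=RRGG R=BBRR B=OOBB L=GGOO
After move 2 (F'): F=RGRG U=WWBR R=YBYR D=GOYY L=GWOW
After move 3 (U): U=BWRW F=YBRG R=OOYR B=GWBB L=RGOW
After move 4 (R'): R=OROY U=BBRG F=YWRW D=GBYG B=YWOB
Query: U face = BBRG

Answer: B B R G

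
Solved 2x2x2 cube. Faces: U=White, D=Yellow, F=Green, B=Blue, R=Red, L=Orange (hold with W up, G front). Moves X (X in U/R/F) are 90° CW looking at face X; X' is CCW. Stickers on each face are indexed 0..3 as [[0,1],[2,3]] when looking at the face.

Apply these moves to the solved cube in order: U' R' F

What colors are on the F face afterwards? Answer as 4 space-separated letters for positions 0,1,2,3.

After move 1 (U'): U=WWWW F=OOGG R=GGRR B=RRBB L=BBOO
After move 2 (R'): R=GRGR U=WBWR F=OWGW D=YOYG B=YRYB
After move 3 (F): F=GOWW U=WBOB R=WRRR D=GGYG L=BYOO
Query: F face = GOWW

Answer: G O W W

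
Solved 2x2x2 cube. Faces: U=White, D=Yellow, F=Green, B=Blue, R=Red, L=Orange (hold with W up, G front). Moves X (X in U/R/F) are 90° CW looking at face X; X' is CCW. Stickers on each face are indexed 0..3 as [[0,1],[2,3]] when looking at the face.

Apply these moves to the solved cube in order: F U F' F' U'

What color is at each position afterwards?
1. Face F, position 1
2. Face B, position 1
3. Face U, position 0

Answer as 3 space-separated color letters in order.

After move 1 (F): F=GGGG U=WWOO R=WRWR D=RRYY L=OYOY
After move 2 (U): U=OWOW F=WRGG R=BBWR B=OYBB L=GGOY
After move 3 (F'): F=RGWG U=OWBW R=RBRR D=GYYY L=GWOO
After move 4 (F'): F=GGRW U=OWRR R=YBGR D=WOYY L=GWOB
After move 5 (U'): U=WROR F=GWRW R=GGGR B=YBBB L=OYOB
Query 1: F[1] = W
Query 2: B[1] = B
Query 3: U[0] = W

Answer: W B W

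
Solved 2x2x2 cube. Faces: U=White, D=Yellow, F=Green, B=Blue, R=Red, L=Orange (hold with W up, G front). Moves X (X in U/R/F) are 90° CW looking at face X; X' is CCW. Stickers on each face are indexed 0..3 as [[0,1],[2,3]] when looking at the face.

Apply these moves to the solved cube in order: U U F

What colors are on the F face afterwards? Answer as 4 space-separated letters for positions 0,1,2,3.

Answer: G B G B

Derivation:
After move 1 (U): U=WWWW F=RRGG R=BBRR B=OOBB L=GGOO
After move 2 (U): U=WWWW F=BBGG R=OORR B=GGBB L=RROO
After move 3 (F): F=GBGB U=WWOR R=WOWR D=ROYY L=RYOY
Query: F face = GBGB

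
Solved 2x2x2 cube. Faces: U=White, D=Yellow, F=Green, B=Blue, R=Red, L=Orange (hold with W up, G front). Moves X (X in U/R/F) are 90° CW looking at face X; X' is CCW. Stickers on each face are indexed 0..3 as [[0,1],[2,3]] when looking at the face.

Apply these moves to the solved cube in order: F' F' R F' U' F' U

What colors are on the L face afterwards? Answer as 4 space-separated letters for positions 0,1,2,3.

Answer: G G O W

Derivation:
After move 1 (F'): F=GGGG U=WWRR R=YRYR D=OOYY L=OWOW
After move 2 (F'): F=GGGG U=WWYY R=OROR D=WWYY L=OROR
After move 3 (R): R=OORR U=WGYG F=GWGY D=WBYB B=YBWB
After move 4 (F'): F=WYGG U=WGOR R=BOWR D=RRYB L=OGOY
After move 5 (U'): U=GRWO F=OGGG R=WYWR B=BOWB L=YBOY
After move 6 (F'): F=GGOG U=GRWW R=RYRR D=BYYB L=YOOW
After move 7 (U): U=WGWR F=RYOG R=BORR B=YOWB L=GGOW
Query: L face = GGOW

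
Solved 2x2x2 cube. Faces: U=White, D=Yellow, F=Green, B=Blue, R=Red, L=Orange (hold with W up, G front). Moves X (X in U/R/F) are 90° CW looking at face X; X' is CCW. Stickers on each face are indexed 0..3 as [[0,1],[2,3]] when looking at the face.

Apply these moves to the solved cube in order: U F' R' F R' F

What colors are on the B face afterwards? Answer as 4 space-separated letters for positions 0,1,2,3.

After move 1 (U): U=WWWW F=RRGG R=BBRR B=OOBB L=GGOO
After move 2 (F'): F=RGRG U=WWBR R=YBYR D=GOYY L=GWOW
After move 3 (R'): R=BRYY U=WBBO F=RWRR D=GGYG B=YOOB
After move 4 (F): F=RRRW U=WBWW R=BROY D=YBYG L=GGOG
After move 5 (R'): R=RYBO U=WOWY F=RBRW D=YRYW B=GOBB
After move 6 (F): F=RRWB U=WOGG R=WYYO D=BRYW L=GYOR
Query: B face = GOBB

Answer: G O B B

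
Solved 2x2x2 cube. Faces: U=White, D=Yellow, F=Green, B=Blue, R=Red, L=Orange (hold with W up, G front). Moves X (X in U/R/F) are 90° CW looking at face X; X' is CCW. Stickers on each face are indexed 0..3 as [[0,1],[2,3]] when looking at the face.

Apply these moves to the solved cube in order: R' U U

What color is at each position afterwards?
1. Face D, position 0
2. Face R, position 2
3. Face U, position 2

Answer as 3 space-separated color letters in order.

After move 1 (R'): R=RRRR U=WBWB F=GWGW D=YGYG B=YBYB
After move 2 (U): U=WWBB F=RRGW R=YBRR B=OOYB L=GWOO
After move 3 (U): U=BWBW F=YBGW R=OORR B=GWYB L=RROO
Query 1: D[0] = Y
Query 2: R[2] = R
Query 3: U[2] = B

Answer: Y R B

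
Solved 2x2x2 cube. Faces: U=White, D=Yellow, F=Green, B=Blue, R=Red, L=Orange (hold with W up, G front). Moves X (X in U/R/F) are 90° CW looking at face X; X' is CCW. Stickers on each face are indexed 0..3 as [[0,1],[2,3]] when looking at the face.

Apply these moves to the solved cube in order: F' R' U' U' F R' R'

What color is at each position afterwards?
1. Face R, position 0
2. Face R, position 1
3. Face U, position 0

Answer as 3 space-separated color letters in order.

After move 1 (F'): F=GGGG U=WWRR R=YRYR D=OOYY L=OWOW
After move 2 (R'): R=RRYY U=WBRB F=GWGR D=OGYG B=YBOB
After move 3 (U'): U=BBWR F=OWGR R=GWYY B=RROB L=YBOW
After move 4 (U'): U=BRBW F=YBGR R=OWYY B=GWOB L=RROW
After move 5 (F): F=GYRB U=BRWR R=BWWY D=YOYG L=ROOG
After move 6 (R'): R=WYBW U=BOWG F=GRRR D=YYYB B=GWOB
After move 7 (R'): R=YWWB U=BOWG F=GORG D=YRYR B=BWYB
Query 1: R[0] = Y
Query 2: R[1] = W
Query 3: U[0] = B

Answer: Y W B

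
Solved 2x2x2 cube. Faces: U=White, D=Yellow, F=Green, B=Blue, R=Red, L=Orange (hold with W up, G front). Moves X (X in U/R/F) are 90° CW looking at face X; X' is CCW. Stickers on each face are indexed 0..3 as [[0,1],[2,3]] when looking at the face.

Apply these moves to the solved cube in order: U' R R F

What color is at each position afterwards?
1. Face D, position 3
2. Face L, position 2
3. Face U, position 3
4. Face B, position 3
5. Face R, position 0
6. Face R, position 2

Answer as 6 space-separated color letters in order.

Answer: W O B B W Y

Derivation:
After move 1 (U'): U=WWWW F=OOGG R=GGRR B=RRBB L=BBOO
After move 2 (R): R=RGRG U=WOWG F=OYGY D=YBYR B=WRWB
After move 3 (R): R=RRGG U=WYWY F=OBGR D=YWYW B=GROB
After move 4 (F): F=GORB U=WYOB R=WRYG D=GRYW L=BYOW
Query 1: D[3] = W
Query 2: L[2] = O
Query 3: U[3] = B
Query 4: B[3] = B
Query 5: R[0] = W
Query 6: R[2] = Y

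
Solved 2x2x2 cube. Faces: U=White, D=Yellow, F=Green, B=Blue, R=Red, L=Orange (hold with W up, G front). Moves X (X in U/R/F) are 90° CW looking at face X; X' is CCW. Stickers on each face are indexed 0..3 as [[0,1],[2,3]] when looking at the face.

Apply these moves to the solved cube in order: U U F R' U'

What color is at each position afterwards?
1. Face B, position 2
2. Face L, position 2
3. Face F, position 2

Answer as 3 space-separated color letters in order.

Answer: O O G

Derivation:
After move 1 (U): U=WWWW F=RRGG R=BBRR B=OOBB L=GGOO
After move 2 (U): U=WWWW F=BBGG R=OORR B=GGBB L=RROO
After move 3 (F): F=GBGB U=WWOR R=WOWR D=ROYY L=RYOY
After move 4 (R'): R=ORWW U=WBOG F=GWGR D=RBYB B=YGOB
After move 5 (U'): U=BGWO F=RYGR R=GWWW B=OROB L=YGOY
Query 1: B[2] = O
Query 2: L[2] = O
Query 3: F[2] = G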